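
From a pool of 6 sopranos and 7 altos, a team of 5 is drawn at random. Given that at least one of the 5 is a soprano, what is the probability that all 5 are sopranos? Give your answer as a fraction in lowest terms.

Work in counts. Selections with at least one soprano: C(13,5) − C(7,5) = 1287 − 21 = 1266.
Of those, selections where all 5 are sopranos: C(6,5) = 6.
Conditional probability = 6/1266 = 1/211.

1/211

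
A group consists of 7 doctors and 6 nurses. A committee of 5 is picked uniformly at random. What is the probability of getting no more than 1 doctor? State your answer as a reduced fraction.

Total selections: C(13,5) = 1287.
Favorable selections (no more than 1 doctor): C(7,0)·C(6,5) + C(7,1)·C(6,4) = 6 + 105 = 111.
Probability = 111/1287 = 37/429.

37/429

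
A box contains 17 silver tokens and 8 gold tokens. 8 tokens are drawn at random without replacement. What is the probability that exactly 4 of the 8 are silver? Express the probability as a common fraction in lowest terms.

6664/43263

Total number of selections: C(25,8) = 1081575.
Selections with exactly 4 silver: choose 4 of the 17 silver and 4 of the 8 gold, C(17,4)·C(8,4) = 2380·70 = 166600.
Probability = 166600/1081575 = 6664/43263.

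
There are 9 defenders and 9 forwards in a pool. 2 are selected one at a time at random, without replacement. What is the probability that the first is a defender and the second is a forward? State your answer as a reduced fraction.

9/34

Multiply the conditional probabilities at each draw: 9/18 · 9/17 = 81/306 = 9/34.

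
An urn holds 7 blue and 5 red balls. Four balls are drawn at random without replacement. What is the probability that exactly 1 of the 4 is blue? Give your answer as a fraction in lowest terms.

14/99

There are C(12,4) = 495 ways to choose 4 from 12.
Selections with exactly 1 blue: choose 1 of the 7 blue and 3 of the 5 red, C(7,1)·C(5,3) = 7·10 = 70.
Probability = 70/495 = 14/99.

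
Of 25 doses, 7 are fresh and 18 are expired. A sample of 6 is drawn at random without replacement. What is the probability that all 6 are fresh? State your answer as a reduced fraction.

1/25300

There are C(25,6) = 177100 possible selections.
Selections with all fresh: C(7,6) = 7.
Probability = 7/177100 = 1/25300.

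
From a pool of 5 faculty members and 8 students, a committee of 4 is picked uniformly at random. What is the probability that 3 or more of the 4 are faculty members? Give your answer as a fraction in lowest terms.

17/143

Total selections: C(13,4) = 715.
Favorable selections (3 or more faculty members): C(5,3)·C(8,1) + C(5,4)·C(8,0) = 80 + 5 = 85.
Probability = 85/715 = 17/143.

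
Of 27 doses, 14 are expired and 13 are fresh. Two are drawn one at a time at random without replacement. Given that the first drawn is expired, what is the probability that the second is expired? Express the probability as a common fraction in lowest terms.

After removing one expired, 26 remain: 13 expired and 13 fresh.
So the probability the next is expired is 13/26 = 1/2.

1/2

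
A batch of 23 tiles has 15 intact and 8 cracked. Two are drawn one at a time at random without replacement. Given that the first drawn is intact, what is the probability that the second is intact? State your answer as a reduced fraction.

7/11

After removing one intact, 22 remain: 14 intact and 8 cracked.
So the probability the next is intact is 14/22 = 7/11.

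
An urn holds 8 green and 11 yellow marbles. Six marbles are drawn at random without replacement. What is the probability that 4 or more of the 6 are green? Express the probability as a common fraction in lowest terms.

Total selections: C(19,6) = 27132.
Favorable selections (4 or more green): C(8,4)·C(11,2) + C(8,5)·C(11,1) + C(8,6)·C(11,0) = 3850 + 616 + 28 = 4494.
Probability = 4494/27132 = 107/646.

107/646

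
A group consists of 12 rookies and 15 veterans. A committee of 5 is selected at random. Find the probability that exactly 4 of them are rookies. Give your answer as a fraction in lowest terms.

The sample space is all 5-subsets of the 27: C(27,5) = 80730.
Selections with exactly 4 rookies: choose 4 of the 12 rookies and 1 of the 15 veterans, C(12,4)·C(15,1) = 495·15 = 7425.
Probability = 7425/80730 = 55/598.

55/598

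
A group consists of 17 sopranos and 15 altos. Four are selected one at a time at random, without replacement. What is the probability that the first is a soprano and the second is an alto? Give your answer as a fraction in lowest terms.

255/992

Multiply the conditional probabilities at each draw: 17/32 · 15/31 = 255/992.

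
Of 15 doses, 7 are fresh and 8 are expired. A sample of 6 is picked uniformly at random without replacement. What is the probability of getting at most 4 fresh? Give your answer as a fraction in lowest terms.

138/143

There are C(15,6) = 5005 ways to choose the 6.
Count the complement (more than 4 fresh): C(7,5)·C(8,1) + C(7,6)·C(8,0) = 168 + 7 = 175.
Probability = 1 − 175/5005 = 4830/5005 = 138/143.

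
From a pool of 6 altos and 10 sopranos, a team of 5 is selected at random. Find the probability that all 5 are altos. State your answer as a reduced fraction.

There are C(16,5) = 4368 possible selections.
Selections with all altos: C(6,5) = 6.
Probability = 6/4368 = 1/728.

1/728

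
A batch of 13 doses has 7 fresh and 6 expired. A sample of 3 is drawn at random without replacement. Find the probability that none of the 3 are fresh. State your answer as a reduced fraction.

There are C(13,3) = 286 possible selections.
Selections with no fresh (all expired): C(6,3) = 20.
Probability = 20/286 = 10/143.

10/143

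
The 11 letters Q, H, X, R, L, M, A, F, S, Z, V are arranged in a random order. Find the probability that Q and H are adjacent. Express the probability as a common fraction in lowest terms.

There are 11! = 39916800 arrangements.
Treat Q and H as a block: 10! arrangements of the blocks × 2 orders within the block = 2·3628800 = 7257600.
Probability = 7257600/39916800 = 2/11.

2/11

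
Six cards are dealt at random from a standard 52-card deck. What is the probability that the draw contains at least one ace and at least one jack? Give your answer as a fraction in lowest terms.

718637/5089630

There are C(52,6) = 20358520 possible draws.
By inclusion-exclusion on the complements, draws missing all aces or all jacks: C(48,6) + C(48,6) − C(44,6) = 12271512 + 12271512 − 7059052 = 17483972.
So draws with at least one of each: 20358520 − 17483972 = 2874548, probability 2874548/20358520 = 718637/5089630.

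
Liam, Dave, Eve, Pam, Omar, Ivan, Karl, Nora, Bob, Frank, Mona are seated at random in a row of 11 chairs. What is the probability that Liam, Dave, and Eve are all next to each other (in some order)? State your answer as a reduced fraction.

There are 11! = 39916800 arrangements.
Treat the three as one block: 9! placements × 3! orders within the block = 362880·6 = 2177280.
Probability = 2177280/39916800 = 3/55.

3/55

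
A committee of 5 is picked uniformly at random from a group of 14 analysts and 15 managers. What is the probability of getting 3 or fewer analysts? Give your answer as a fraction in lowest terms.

There are C(29,5) = 118755 ways to choose the 5.
Count the complement (more than 3 analysts): C(14,4)·C(15,1) + C(14,5)·C(15,0) = 15015 + 2002 = 17017.
Probability = 1 − 17017/118755 = 101738/118755 = 1118/1305.

1118/1305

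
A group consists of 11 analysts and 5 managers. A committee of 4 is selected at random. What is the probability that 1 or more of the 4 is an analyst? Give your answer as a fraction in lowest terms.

There are C(16,4) = 1820 ways to choose the 4.
The complement is all 4 are managers: C(5,4) = 5.
Probability = 1 − 5/1820 = 1815/1820 = 363/364.

363/364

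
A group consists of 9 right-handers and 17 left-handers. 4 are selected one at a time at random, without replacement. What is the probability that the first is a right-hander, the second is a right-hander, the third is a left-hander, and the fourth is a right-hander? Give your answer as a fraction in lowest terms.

Multiply the conditional probabilities at each draw: 9/26 · 8/25 · 17/24 · 7/23 = 8568/358800 = 357/14950.

357/14950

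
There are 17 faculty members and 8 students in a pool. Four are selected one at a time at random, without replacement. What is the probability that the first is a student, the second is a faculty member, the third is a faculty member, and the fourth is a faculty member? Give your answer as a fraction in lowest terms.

136/1265

Multiply the conditional probabilities at each draw: 8/25 · 17/24 · 16/23 · 15/22 = 32640/303600 = 136/1265.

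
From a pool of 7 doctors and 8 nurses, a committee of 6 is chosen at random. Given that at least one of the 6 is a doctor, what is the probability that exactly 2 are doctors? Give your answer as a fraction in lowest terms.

70/237

Work in counts. Selections with at least one doctor: C(15,6) − C(8,6) = 5005 − 28 = 4977.
Of those, selections where exactly 2 are doctors: C(7,2)·C(8,4) = 21·70 = 1470.
Conditional probability = 1470/4977 = 70/237.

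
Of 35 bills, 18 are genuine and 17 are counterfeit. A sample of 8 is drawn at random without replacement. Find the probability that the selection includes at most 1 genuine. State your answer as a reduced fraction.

143/8990

Total selections: C(35,8) = 23535820.
Favorable selections (at most 1 genuine): C(18,0)·C(17,8) + C(18,1)·C(17,7) = 24310 + 350064 = 374374.
Probability = 374374/23535820 = 143/8990.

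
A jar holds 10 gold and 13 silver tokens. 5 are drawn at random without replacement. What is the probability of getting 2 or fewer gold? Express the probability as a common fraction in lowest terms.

There are C(23,5) = 33649 ways to choose the 5.
Favorable selections (2 or fewer gold): C(10,0)·C(13,5) + C(10,1)·C(13,4) + C(10,2)·C(13,3) = 1287 + 7150 + 12870 = 21307.
Probability = 21307/33649 = 1937/3059.

1937/3059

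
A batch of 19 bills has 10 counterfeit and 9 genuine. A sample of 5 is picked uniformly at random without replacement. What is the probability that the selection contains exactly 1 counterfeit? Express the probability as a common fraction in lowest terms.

Total number of selections: C(19,5) = 11628.
Selections with exactly 1 counterfeit: choose 1 of the 10 counterfeit and 4 of the 9 genuine, C(10,1)·C(9,4) = 10·126 = 1260.
Probability = 1260/11628 = 35/323.

35/323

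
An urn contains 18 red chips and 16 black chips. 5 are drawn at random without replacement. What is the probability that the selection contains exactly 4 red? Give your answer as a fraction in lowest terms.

There are C(34,5) = 278256 ways to choose 5 from 34.
Selections with exactly 4 red: choose 4 of the 18 red and 1 of the 16 black, C(18,4)·C(16,1) = 3060·16 = 48960.
Probability = 48960/278256 = 60/341.

60/341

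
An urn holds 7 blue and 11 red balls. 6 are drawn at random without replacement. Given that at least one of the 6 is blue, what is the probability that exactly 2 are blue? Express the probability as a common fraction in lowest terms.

Work in counts. Selections with at least one blue: C(18,6) − C(11,6) = 18564 − 462 = 18102.
Of those, selections where exactly 2 are blue: C(7,2)·C(11,4) = 21·330 = 6930.
Conditional probability = 6930/18102 = 165/431.

165/431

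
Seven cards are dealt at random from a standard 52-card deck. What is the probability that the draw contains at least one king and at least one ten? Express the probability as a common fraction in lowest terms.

3105873/16723070

There are C(52,7) = 133784560 possible draws.
By inclusion-exclusion on the complements, draws missing all kings or all tens: C(48,7) + C(48,7) − C(44,7) = 73629072 + 73629072 − 38320568 = 108937576.
So draws with at least one of each: 133784560 − 108937576 = 24846984, probability 24846984/133784560 = 3105873/16723070.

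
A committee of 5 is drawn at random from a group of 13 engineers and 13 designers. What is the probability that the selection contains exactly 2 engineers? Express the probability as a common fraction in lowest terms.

39/115

The sample space is all 5-subsets of the 26: C(26,5) = 65780.
Selections with exactly 2 engineers: choose 2 of the 13 engineers and 3 of the 13 designers, C(13,2)·C(13,3) = 78·286 = 22308.
Probability = 22308/65780 = 39/115.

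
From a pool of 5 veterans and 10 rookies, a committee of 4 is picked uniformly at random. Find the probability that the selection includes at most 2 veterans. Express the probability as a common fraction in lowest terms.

Total selections: C(15,4) = 1365.
Count the complement (more than 2 veterans): C(5,3)·C(10,1) + C(5,4)·C(10,0) = 100 + 5 = 105.
Probability = 1 − 105/1365 = 1260/1365 = 12/13.

12/13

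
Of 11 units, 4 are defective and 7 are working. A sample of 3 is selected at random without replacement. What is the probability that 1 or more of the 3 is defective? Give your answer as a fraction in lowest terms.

Total selections: C(11,3) = 165.
The complement is all 3 are working: C(7,3) = 35.
Probability = 1 − 35/165 = 130/165 = 26/33.

26/33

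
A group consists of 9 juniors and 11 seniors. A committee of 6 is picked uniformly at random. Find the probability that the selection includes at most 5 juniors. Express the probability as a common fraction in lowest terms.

3223/3230

Total selections: C(20,6) = 38760.
The complement is exactly 6 juniors: C(9,6)·C(11,0) = 84.
Probability = 1 − 84/38760 = 38676/38760 = 3223/3230.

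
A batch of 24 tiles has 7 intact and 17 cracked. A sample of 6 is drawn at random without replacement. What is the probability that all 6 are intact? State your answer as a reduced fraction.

1/19228

There are C(24,6) = 134596 possible selections.
Selections with all intact: C(7,6) = 7.
Probability = 7/134596 = 1/19228.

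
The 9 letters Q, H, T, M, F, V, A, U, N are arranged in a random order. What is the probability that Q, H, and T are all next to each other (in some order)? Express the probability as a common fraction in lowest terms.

There are 9! = 362880 arrangements.
Treat the three as one block: 7! placements × 3! orders within the block = 5040·6 = 30240.
Probability = 30240/362880 = 1/12.

1/12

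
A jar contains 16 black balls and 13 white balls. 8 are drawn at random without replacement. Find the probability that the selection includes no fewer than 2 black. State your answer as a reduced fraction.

There are C(29,8) = 4292145 ways to choose the 8.
Count the complement (fewer than 2 black): C(16,0)·C(13,8) + C(16,1)·C(13,7) = 1287 + 27456 = 28743.
Probability = 1 − 28743/4292145 = 4263402/4292145 = 9938/10005.

9938/10005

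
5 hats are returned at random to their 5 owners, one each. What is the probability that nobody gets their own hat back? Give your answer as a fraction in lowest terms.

There are 5! = 120 assignments.
By inclusion-exclusion, assignments with no fixed points: C(5,0)·5! − C(5,1)·4! + C(5,2)·3! − C(5,3)·2! + C(5,4)·1! − C(5,5)·0! = 44.
Probability = 44/120 = 11/30.

11/30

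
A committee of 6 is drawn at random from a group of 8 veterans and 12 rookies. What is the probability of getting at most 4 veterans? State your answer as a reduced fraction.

There are C(20,6) = 38760 ways to choose the 6.
Count the complement (more than 4 veterans): C(8,5)·C(12,1) + C(8,6)·C(12,0) = 672 + 28 = 700.
Probability = 1 − 700/38760 = 38060/38760 = 1903/1938.

1903/1938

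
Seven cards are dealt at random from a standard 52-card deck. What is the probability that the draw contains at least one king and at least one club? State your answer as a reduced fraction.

53122231/133784560

There are C(52,7) = 133784560 possible draws.
By inclusion-exclusion on the complements, draws missing all kings or all clubs: C(48,7) + C(39,7) − C(36,7) = 73629072 + 15380937 − 8347680 = 80662329.
So draws with at least one of each: 133784560 − 80662329 = 53122231, probability 53122231/133784560.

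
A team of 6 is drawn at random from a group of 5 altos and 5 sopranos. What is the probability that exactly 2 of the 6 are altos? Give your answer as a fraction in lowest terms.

Total number of selections: C(10,6) = 210.
Selections with exactly 2 altos: choose 2 of the 5 altos and 4 of the 5 sopranos, C(5,2)·C(5,4) = 10·5 = 50.
Probability = 50/210 = 5/21.

5/21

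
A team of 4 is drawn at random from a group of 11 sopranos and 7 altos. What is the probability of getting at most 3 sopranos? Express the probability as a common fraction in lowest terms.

There are C(18,4) = 3060 ways to choose the 4.
Favorable selections (at most 3 sopranos): C(11,0)·C(7,4) + C(11,1)·C(7,3) + C(11,2)·C(7,2) + C(11,3)·C(7,1) = 35 + 385 + 1155 + 1155 = 2730.
Probability = 2730/3060 = 91/102.

91/102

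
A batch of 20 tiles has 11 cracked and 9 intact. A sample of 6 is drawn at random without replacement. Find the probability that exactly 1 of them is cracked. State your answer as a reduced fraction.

231/6460

The sample space is all 6-subsets of the 20: C(20,6) = 38760.
Selections with exactly 1 cracked: choose 1 of the 11 cracked and 5 of the 9 intact, C(11,1)·C(9,5) = 11·126 = 1386.
Probability = 1386/38760 = 231/6460.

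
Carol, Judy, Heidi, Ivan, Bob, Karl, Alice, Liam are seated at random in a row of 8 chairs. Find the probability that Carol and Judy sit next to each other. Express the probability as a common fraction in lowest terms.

There are 8! = 40320 arrangements.
Treat Carol and Judy as a block: 7! arrangements of the blocks × 2 orders within the block = 2·5040 = 10080.
Probability = 10080/40320 = 1/4.

1/4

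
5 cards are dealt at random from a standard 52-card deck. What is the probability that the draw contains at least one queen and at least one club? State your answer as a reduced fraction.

There are C(52,5) = 2598960 possible draws.
By inclusion-exclusion on the complements, draws missing all queens or all clubs: C(48,5) + C(39,5) − C(36,5) = 1712304 + 575757 − 376992 = 1911069.
So draws with at least one of each: 2598960 − 1911069 = 687891, probability 687891/2598960 = 229297/866320.

229297/866320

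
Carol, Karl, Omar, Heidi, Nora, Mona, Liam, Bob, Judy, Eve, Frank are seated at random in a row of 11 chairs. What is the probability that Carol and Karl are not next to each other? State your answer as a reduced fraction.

9/11

There are 11! = 39916800 arrangements.
Arrangements with Carol and Karl adjacent: 2·10! = 7257600.
So not adjacent: 39916800 − 7257600 = 32659200, probability 32659200/39916800 = 9/11.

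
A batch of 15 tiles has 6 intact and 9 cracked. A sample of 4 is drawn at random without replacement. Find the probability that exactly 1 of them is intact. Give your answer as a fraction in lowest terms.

24/65

The sample space is all 4-subsets of the 15: C(15,4) = 1365.
Selections with exactly 1 intact: choose 1 of the 6 intact and 3 of the 9 cracked, C(6,1)·C(9,3) = 6·84 = 504.
Probability = 504/1365 = 24/65.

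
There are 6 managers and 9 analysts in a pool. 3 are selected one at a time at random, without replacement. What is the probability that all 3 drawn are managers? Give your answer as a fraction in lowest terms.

4/91

Multiply the conditional probabilities at each draw: 6/15 · 5/14 · 4/13 = 120/2730 = 4/91.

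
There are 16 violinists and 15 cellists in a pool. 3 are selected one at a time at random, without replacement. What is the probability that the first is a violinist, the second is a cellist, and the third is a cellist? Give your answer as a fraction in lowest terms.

112/899

Multiply the conditional probabilities at each draw: 16/31 · 15/30 · 14/29 = 3360/26970 = 112/899.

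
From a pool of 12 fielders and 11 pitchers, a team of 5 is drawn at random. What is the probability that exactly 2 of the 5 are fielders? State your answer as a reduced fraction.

990/3059

There are C(23,5) = 33649 ways to choose 5 from 23.
Selections with exactly 2 fielders: choose 2 of the 12 fielders and 3 of the 11 pitchers, C(12,2)·C(11,3) = 66·165 = 10890.
Probability = 10890/33649 = 990/3059.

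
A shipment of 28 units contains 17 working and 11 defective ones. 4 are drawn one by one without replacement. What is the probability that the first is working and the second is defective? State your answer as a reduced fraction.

187/756

Multiply the conditional probabilities at each draw: 17/28 · 11/27 = 187/756.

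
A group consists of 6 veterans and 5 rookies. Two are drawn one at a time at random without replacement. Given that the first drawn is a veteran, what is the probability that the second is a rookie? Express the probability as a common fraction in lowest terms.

1/2

After removing one veteran, 10 remain: 5 veterans and 5 rookies.
So the probability the next is a rookie is 5/10 = 1/2.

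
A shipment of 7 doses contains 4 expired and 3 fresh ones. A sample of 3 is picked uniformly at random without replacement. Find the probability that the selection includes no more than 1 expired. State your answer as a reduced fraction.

13/35

There are C(7,3) = 35 ways to choose the 3.
Favorable selections (no more than 1 expired): C(4,0)·C(3,3) + C(4,1)·C(3,2) = 1 + 12 = 13.
Probability = 13/35.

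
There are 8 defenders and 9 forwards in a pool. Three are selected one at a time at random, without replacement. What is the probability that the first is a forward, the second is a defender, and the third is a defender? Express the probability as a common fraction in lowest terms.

21/170

Multiply the conditional probabilities at each draw: 9/17 · 8/16 · 7/15 = 504/4080 = 21/170.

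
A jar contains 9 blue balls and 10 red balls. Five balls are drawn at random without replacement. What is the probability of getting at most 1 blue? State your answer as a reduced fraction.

Total selections: C(19,5) = 11628.
Favorable selections (at most 1 blue): C(9,0)·C(10,5) + C(9,1)·C(10,4) = 252 + 1890 = 2142.
Probability = 2142/11628 = 7/38.

7/38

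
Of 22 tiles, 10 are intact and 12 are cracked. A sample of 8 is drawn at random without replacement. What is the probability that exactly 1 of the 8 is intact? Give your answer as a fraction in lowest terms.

The sample space is all 8-subsets of the 22: C(22,8) = 319770.
Selections with exactly 1 intact: choose 1 of the 10 intact and 7 of the 12 cracked, C(10,1)·C(12,7) = 10·792 = 7920.
Probability = 7920/319770 = 8/323.

8/323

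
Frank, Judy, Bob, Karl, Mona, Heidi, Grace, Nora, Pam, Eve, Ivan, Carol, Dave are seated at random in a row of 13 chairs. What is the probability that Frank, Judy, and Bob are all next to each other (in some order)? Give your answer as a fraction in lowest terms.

1/26

There are 13! = 6227020800 arrangements.
Treat the three as one block: 11! placements × 3! orders within the block = 39916800·6 = 239500800.
Probability = 239500800/6227020800 = 1/26.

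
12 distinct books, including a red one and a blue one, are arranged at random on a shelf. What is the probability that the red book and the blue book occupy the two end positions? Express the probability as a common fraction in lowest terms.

There are 12! = 479001600 arrangements.
Place the red book and the blue book at the ends in 2 ways, arrange the remaining 10 in 10! = 3628800 ways: 2·3628800 = 7257600.
Probability = 7257600/479001600 = 1/66.

1/66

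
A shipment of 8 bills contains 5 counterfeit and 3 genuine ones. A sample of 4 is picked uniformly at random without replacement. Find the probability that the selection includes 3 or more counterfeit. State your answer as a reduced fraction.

There are C(8,4) = 70 ways to choose the 4.
Favorable selections (3 or more counterfeit): C(5,3)·C(3,1) + C(5,4)·C(3,0) = 30 + 5 = 35.
Probability = 35/70 = 1/2.

1/2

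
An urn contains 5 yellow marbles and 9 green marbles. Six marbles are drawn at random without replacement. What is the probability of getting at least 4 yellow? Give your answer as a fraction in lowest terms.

9/143

There are C(14,6) = 3003 ways to choose the 6.
Favorable selections (at least 4 yellow): C(5,4)·C(9,2) + C(5,5)·C(9,1) = 180 + 9 = 189.
Probability = 189/3003 = 9/143.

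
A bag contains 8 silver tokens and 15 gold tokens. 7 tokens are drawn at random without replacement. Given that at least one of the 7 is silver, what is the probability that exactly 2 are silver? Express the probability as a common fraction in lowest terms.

Work in counts. Selections with at least one silver: C(23,7) − C(15,7) = 245157 − 6435 = 238722.
Of those, selections where exactly 2 are silver: C(8,2)·C(15,5) = 28·3003 = 84084.
Conditional probability = 84084/238722 = 1274/3617.

1274/3617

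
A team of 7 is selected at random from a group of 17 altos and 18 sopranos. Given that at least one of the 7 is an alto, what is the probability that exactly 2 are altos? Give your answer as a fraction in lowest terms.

8568/49211

Work in counts. Selections with at least one alto: C(35,7) − C(18,7) = 6724520 − 31824 = 6692696.
Of those, selections where exactly 2 are altos: C(17,2)·C(18,5) = 136·8568 = 1165248.
Conditional probability = 1165248/6692696 = 8568/49211.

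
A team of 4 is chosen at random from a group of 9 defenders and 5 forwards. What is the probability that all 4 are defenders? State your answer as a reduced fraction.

There are C(14,4) = 1001 possible selections.
Selections with all defenders: C(9,4) = 126.
Probability = 126/1001 = 18/143.

18/143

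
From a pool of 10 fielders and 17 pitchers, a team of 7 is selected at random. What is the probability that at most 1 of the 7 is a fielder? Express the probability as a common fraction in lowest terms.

Total selections: C(27,7) = 888030.
Favorable selections (at most 1 fielder): C(10,0)·C(17,7) + C(10,1)·C(17,6) = 19448 + 123760 = 143208.
Probability = 143208/888030 = 204/1265.

204/1265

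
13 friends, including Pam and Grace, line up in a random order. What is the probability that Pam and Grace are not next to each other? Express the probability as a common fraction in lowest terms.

11/13

There are 13! = 6227020800 arrangements.
Arrangements with Pam and Grace adjacent: 2·12! = 958003200.
So not adjacent: 6227020800 − 958003200 = 5269017600, probability 5269017600/6227020800 = 11/13.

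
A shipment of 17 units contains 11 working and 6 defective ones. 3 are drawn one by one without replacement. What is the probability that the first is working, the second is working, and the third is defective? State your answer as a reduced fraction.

11/68

Multiply the conditional probabilities at each draw: 11/17 · 10/16 · 6/15 = 660/4080 = 11/68.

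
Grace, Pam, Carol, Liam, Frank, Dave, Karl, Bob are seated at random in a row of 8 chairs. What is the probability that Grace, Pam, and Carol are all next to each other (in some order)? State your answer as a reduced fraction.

There are 8! = 40320 arrangements.
Treat the three as one block: 6! placements × 3! orders within the block = 720·6 = 4320.
Probability = 4320/40320 = 3/28.

3/28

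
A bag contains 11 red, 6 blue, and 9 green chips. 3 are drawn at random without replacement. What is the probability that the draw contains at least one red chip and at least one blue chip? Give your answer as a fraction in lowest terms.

1089/2600

There are C(26,3) = 2600 possible draws.
By inclusion-exclusion on the complements, draws missing all red or all blue: C(15,3) + C(20,3) − C(9,3) = 455 + 1140 − 84 = 1511.
So draws with at least one of each: 2600 − 1511 = 1089, probability 1089/2600.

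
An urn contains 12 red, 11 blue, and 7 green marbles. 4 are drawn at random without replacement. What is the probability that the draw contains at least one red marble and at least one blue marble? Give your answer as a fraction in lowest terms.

There are C(30,4) = 27405 possible draws.
By inclusion-exclusion on the complements, draws missing all red or all blue: C(18,4) + C(19,4) − C(7,4) = 3060 + 3876 − 35 = 6901.
So draws with at least one of each: 27405 − 6901 = 20504, probability 20504/27405.

20504/27405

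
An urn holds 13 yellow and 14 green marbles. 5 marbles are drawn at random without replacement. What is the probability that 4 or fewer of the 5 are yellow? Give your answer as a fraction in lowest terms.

679/690

There are C(27,5) = 80730 ways to choose the 5.
The complement is exactly 5 yellow: C(13,5)·C(14,0) = 1287.
Probability = 1 − 1287/80730 = 79443/80730 = 679/690.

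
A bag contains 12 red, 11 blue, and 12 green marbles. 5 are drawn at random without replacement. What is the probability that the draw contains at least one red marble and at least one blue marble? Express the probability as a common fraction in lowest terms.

There are C(35,5) = 324632 possible draws.
By inclusion-exclusion on the complements, draws missing all red or all blue: C(23,5) + C(24,5) − C(12,5) = 33649 + 42504 − 792 = 75361.
So draws with at least one of each: 324632 − 75361 = 249271, probability 249271/324632 = 43/56.

43/56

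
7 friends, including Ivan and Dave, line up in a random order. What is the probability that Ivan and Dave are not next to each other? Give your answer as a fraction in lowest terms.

5/7

There are 7! = 5040 arrangements.
Arrangements with Ivan and Dave adjacent: 2·6! = 1440.
So not adjacent: 5040 − 1440 = 3600, probability 3600/5040 = 5/7.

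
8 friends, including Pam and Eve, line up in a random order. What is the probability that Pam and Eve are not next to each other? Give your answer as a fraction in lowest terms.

There are 8! = 40320 arrangements.
Arrangements with Pam and Eve adjacent: 2·7! = 10080.
So not adjacent: 40320 − 10080 = 30240, probability 30240/40320 = 3/4.

3/4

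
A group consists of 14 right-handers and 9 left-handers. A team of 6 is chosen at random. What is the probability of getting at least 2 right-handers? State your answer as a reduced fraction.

429/437

Total selections: C(23,6) = 100947.
Favorable selections (at least 2 right-handers): C(14,2)·C(9,4) + C(14,3)·C(9,3) + C(14,4)·C(9,2) + C(14,5)·C(9,1) + C(14,6)·C(9,0) = 11466 + 30576 + 36036 + 18018 + 3003 = 99099.
Probability = 99099/100947 = 429/437.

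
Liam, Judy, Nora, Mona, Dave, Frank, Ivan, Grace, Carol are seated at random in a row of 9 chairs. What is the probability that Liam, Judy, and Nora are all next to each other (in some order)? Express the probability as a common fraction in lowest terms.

1/12

There are 9! = 362880 arrangements.
Treat the three as one block: 7! placements × 3! orders within the block = 5040·6 = 30240.
Probability = 30240/362880 = 1/12.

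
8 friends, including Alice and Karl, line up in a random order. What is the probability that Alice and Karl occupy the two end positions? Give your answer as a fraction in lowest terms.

There are 8! = 40320 arrangements.
Place Alice and Karl at the ends in 2 ways, arrange the remaining 6 in 6! = 720 ways: 2·720 = 1440.
Probability = 1440/40320 = 1/28.

1/28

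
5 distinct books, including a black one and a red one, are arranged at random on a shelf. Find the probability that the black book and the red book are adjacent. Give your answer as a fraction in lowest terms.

There are 5! = 120 arrangements.
Treat the black book and the red book as a block: 4! arrangements of the blocks × 2 orders within the block = 2·24 = 48.
Probability = 48/120 = 2/5.

2/5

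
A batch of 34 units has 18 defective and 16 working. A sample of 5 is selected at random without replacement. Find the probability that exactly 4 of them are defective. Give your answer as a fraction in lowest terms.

The sample space is all 5-subsets of the 34: C(34,5) = 278256.
Selections with exactly 4 defective: choose 4 of the 18 defective and 1 of the 16 working, C(18,4)·C(16,1) = 3060·16 = 48960.
Probability = 48960/278256 = 60/341.

60/341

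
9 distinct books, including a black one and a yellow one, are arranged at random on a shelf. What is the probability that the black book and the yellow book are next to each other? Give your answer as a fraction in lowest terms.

There are 9! = 362880 arrangements.
Treat the black book and the yellow book as a block: 8! arrangements of the blocks × 2 orders within the block = 2·40320 = 80640.
Probability = 80640/362880 = 2/9.

2/9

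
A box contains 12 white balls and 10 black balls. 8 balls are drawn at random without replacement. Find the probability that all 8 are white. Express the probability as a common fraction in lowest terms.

1/646

There are C(22,8) = 319770 possible selections.
Selections with all white: C(12,8) = 495.
Probability = 495/319770 = 1/646.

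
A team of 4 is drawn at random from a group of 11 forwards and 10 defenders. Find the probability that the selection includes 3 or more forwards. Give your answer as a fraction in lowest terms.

Total selections: C(21,4) = 5985.
Favorable selections (3 or more forwards): C(11,3)·C(10,1) + C(11,4)·C(10,0) = 1650 + 330 = 1980.
Probability = 1980/5985 = 44/133.

44/133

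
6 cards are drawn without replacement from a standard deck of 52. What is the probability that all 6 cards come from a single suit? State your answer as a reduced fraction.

There are C(52,6) = 20358520 possible 6-card hands.
Hands of one suit: 4 suits × C(13,6) = 4·1716 = 6864.
Probability = 6864/20358520 = 66/195755.

66/195755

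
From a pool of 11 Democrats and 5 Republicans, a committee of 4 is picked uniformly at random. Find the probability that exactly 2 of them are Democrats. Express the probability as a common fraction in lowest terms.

55/182

There are C(16,4) = 1820 ways to choose 4 from 16.
Selections with exactly 2 Democrats: choose 2 of the 11 Democrats and 2 of the 5 Republicans, C(11,2)·C(5,2) = 55·10 = 550.
Probability = 550/1820 = 55/182.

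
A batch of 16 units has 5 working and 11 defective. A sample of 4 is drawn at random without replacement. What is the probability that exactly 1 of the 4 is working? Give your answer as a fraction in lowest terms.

165/364

There are C(16,4) = 1820 ways to choose 4 from 16.
Selections with exactly 1 working: choose 1 of the 5 working and 3 of the 11 defective, C(5,1)·C(11,3) = 5·165 = 825.
Probability = 825/1820 = 165/364.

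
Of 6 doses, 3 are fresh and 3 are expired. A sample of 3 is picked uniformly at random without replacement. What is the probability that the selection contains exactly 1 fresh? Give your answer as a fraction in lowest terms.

There are C(6,3) = 20 ways to choose 3 from 6.
Selections with exactly 1 fresh: choose 1 of the 3 fresh and 2 of the 3 expired, C(3,1)·C(3,2) = 3·3 = 9.
Probability = 9/20.

9/20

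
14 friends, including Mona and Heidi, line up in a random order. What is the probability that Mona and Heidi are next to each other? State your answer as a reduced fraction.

There are 14! = 87178291200 arrangements.
Treat Mona and Heidi as a block: 13! arrangements of the blocks × 2 orders within the block = 2·6227020800 = 12454041600.
Probability = 12454041600/87178291200 = 1/7.

1/7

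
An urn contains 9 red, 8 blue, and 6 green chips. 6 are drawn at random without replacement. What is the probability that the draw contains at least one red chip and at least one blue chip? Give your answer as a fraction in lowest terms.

There are C(23,6) = 100947 possible draws.
By inclusion-exclusion on the complements, draws missing all red or all blue: C(14,6) + C(15,6) − C(6,6) = 3003 + 5005 − 1 = 8007.
So draws with at least one of each: 100947 − 8007 = 92940, probability 92940/100947 = 30980/33649.

30980/33649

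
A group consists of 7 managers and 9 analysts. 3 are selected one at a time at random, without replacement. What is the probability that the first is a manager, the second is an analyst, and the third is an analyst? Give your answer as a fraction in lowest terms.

3/20

Multiply the conditional probabilities at each draw: 7/16 · 9/15 · 8/14 = 504/3360 = 3/20.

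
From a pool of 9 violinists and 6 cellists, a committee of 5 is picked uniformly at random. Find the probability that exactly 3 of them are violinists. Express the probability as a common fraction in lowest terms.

60/143

There are C(15,5) = 3003 ways to choose 5 from 15.
Selections with exactly 3 violinists: choose 3 of the 9 violinists and 2 of the 6 cellists, C(9,3)·C(6,2) = 84·15 = 1260.
Probability = 1260/3003 = 60/143.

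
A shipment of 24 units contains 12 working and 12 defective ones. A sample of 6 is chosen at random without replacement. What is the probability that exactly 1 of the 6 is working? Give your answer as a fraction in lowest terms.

216/3059

There are C(24,6) = 134596 ways to choose 6 from 24.
Selections with exactly 1 working: choose 1 of the 12 working and 5 of the 12 defective, C(12,1)·C(12,5) = 12·792 = 9504.
Probability = 9504/134596 = 216/3059.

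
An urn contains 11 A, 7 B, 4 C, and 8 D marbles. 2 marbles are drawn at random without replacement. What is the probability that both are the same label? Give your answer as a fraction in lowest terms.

There are C(30,2) = 435 ways to draw 2 marbles.
All same label: C(11,2) + C(7,2) + C(4,2) + C(8,2) = 55 + 21 + 6 + 28 = 110.
Probability = 110/435 = 22/87.

22/87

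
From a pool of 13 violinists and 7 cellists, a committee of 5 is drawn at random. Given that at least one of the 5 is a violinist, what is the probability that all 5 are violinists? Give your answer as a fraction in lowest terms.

33/397

Work in counts. Selections with at least one violinist: C(20,5) − C(7,5) = 15504 − 21 = 15483.
Of those, selections where all 5 are violinists: C(13,5) = 1287.
Conditional probability = 1287/15483 = 33/397.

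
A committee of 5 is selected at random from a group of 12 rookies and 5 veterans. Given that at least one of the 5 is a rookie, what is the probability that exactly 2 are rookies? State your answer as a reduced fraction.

Work in counts. Selections with at least one rookie: C(17,5) − C(5,5) = 6188 − 1 = 6187.
Of those, selections where exactly 2 are rookies: C(12,2)·C(5,3) = 66·10 = 660.
Conditional probability = 660/6187.

660/6187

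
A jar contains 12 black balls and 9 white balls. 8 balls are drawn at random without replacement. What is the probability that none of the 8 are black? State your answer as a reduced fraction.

1/22610

There are C(21,8) = 203490 possible selections.
Selections with no black (all white): C(9,8) = 9.
Probability = 9/203490 = 1/22610.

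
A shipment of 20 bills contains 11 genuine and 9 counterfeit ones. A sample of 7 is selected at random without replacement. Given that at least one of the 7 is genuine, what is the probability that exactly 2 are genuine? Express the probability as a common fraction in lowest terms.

105/1174

Work in counts. Selections with at least one genuine: C(20,7) − C(9,7) = 77520 − 36 = 77484.
Of those, selections where exactly 2 are genuine: C(11,2)·C(9,5) = 55·126 = 6930.
Conditional probability = 6930/77484 = 105/1174.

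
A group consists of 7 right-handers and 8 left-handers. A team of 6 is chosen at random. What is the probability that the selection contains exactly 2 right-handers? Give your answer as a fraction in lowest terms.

There are C(15,6) = 5005 ways to choose 6 from 15.
Selections with exactly 2 right-handers: choose 2 of the 7 right-handers and 4 of the 8 left-handers, C(7,2)·C(8,4) = 21·70 = 1470.
Probability = 1470/5005 = 42/143.

42/143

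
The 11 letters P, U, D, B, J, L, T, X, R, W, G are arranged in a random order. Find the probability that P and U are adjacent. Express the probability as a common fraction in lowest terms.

2/11

There are 11! = 39916800 arrangements.
Treat P and U as a block: 10! arrangements of the blocks × 2 orders within the block = 2·3628800 = 7257600.
Probability = 7257600/39916800 = 2/11.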